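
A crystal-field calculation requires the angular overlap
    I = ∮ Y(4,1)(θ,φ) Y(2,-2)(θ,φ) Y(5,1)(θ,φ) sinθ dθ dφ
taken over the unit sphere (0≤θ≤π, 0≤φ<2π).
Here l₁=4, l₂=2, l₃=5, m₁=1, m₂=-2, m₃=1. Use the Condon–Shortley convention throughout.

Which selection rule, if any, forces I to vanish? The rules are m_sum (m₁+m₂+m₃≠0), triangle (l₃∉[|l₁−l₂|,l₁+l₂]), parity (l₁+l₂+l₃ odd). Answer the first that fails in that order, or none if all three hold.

parity

Σmᵢ = 0  ✓
l₃∈[|l₁−l₂|,l₁+l₂]=[2,6], have l₃=5  ✓
Σlᵢ = 11 ⇒ odd  ✗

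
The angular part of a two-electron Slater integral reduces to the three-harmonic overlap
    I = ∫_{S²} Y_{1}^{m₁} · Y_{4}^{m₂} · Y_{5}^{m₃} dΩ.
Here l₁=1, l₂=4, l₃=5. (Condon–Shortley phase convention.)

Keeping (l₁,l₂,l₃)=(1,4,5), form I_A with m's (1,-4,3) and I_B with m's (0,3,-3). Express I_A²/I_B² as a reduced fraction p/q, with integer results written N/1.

l's match ⇒ only the (l;m) 3-j factors differ between A and B.
A: triangle coeff Δ(1,4,5) = 1/495; Σ_t [0,0]: t=0:+1/80640 = 1/80640; (3j)²=1/495 [(1 4 5; 1 -4 3)], sign=+1
B: triangle coeff Δ(1,4,5) = 1/495; Σ_t [0,0]: t=0:+1/5040 = 1/5040; (3j)²=16/495 [(1 4 5; 0 3 -3)], sign=+1
I_A²/I_B² = (1/495)/(16/495) = 1/16

1/16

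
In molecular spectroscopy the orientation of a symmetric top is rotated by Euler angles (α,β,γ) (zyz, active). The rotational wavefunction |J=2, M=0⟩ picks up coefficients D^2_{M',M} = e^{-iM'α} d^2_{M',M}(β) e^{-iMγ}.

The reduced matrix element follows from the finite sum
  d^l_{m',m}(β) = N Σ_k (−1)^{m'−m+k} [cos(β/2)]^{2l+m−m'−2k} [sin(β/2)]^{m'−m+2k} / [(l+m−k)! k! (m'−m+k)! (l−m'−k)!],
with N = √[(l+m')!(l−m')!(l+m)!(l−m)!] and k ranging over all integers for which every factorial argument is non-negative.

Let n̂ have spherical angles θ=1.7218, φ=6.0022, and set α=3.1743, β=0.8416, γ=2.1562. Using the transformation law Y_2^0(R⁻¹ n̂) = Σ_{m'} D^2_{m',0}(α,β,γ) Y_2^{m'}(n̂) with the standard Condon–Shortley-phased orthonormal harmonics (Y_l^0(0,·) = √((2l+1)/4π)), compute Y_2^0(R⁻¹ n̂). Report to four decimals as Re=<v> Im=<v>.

Re=0.2924 Im=0.0000

Need the full column D^2_{m',0} for m'=−2..2 at α=3.1743, β=0.8416, γ=2.1562.
cos(β/2)=0.912762, sin(β/2)=0.408491
d^2_{-2,0}: single k=2 term ⇒ +0.340530;  D = +0.339802+0.022260i
d^2_{-1,0}: k∈[1..2] ⇒ +0.760906 -0.152398 = +0.608508;  D = -0.608183-0.019899i
d^2_{0,0}: k∈[0..2] ⇒ +0.694114 -0.556084 +0.027844 = +0.165875;  D = +0.165875+0.000000i
d^2_{1,0}: k∈[0..1] ⇒ -0.760906 +0.152398 = -0.608508;  D = +0.608183-0.019899i
d^2_{2,0}: single k=0 term ⇒ +0.340530;  D = +0.339802-0.022260i
Y_2^{m'}(θ=1.7218,φ=6.0022) and Σ D·Y over m':
  (+0.3398+0.0223i)·(+0.3195+0.2012i)  (-0.6082-0.0199i)·(-0.1104-0.0319i)  (+0.1659+0.0000i)·(-0.2940+0.0000i)  (+0.6082-0.0199i)·(+0.1104-0.0319i)  (+0.3398-0.0223i)·(+0.3195-0.2012i)
Y_2^0(R⁻¹ n̂) = +0.292396+0.000000i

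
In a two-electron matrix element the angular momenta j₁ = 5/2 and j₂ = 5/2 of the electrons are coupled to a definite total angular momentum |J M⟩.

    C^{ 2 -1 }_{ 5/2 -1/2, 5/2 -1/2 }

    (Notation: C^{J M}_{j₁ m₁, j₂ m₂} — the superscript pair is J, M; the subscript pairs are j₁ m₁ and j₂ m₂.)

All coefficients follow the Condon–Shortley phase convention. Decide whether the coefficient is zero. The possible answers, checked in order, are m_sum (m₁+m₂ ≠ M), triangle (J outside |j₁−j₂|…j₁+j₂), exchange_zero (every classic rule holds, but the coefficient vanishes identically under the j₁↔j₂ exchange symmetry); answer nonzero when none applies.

exchange_zero

m-sum: m₁+m₂ = -1/2+(-1/2) = -1, M = -1  ✓
triangle: |j₁−j₂| = 0 ≤ J = 2 ≤ j₁+j₂ = 5  ✓
exchange: j₁=j₂ and m₁=m₂, and (−1)^(j₁+j₂−J) = (−1)^3 = −1 forces ⟨j₁m₁;j₂m₂|JM⟩ = −⟨j₂m₂;j₁m₁|JM⟩ = −⟨j₁m₁;j₂m₂|JM⟩ ⇒ the coefficient vanishes identically
Racah sum check: Σ_k collapses to 0 ⇒ CG = 0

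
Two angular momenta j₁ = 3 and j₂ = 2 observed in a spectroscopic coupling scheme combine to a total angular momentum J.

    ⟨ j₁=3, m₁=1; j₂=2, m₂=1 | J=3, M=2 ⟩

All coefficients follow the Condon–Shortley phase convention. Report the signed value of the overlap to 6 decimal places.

−√(1/4) = -0.500000

j₁+j₂−J=2  J+j₁−j₂=4  J−j₁+j₂=2  j₁+j₂+J+1=9
(j₁±m₁, j₂±m₂, J±M) = (4,2,3,1,5,1)
P² = 64
sum k=1..2:
  [1] −1/12 = -1/12
  [2] +1/48 = 1/48
S = -1/16
C² = P²·S² = 1/4 ; C = -0.500000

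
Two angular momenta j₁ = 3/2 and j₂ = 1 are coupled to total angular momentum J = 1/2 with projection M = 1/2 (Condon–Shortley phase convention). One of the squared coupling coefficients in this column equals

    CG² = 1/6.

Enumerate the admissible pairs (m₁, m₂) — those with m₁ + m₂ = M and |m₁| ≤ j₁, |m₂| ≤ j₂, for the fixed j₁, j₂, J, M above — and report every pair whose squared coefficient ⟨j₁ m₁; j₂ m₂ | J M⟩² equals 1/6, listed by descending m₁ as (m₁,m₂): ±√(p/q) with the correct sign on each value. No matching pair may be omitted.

Admissible pairs with m₁+m₂ = M = 1/2: (-1/2,1), (1/2,0), (3/2,-1)
  (m₁,m₂)=(3/2,-1): CG² = 1/2, CG = +√(1/2)
  (m₁,m₂)=(1/2,0): CG² = 1/3, CG = −√(1/3)
  (m₁,m₂)=(-1/2,1): CG² = 1/6, CG = +√(1/6)   ← matches the target
Pairs with CG² = 1/6: (-1/2,1): +√(1/6)

(-1/2,1): +√(1/6)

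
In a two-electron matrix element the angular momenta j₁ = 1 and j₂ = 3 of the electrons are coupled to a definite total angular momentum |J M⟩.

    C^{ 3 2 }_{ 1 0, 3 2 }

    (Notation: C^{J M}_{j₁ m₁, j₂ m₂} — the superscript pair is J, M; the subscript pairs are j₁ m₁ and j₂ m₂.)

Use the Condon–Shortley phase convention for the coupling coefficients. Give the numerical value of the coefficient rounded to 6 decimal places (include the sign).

-0.577350  (= −√(1/3))

√[7·1!1!5!/8! · 1!1!5!1!5!1!] = √(300)
  +(−1)^0/∏(0,1,1,5,0,0)! = 1/120  (running 1/120)
  +(−1)^1/∏(1,0,0,4,1,1)! = -1/24  (running -1/30)
⟨..|..⟩ = √(300)·(-1/30) = -0.577350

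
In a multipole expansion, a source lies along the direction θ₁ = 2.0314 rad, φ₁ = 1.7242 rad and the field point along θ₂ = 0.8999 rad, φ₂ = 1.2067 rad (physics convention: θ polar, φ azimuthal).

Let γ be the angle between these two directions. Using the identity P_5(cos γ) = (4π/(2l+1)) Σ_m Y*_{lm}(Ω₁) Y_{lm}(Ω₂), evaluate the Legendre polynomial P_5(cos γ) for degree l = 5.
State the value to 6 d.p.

0.333280

Expand P_5 via completeness: Σ_{m} conj(Y_{5,m}) at Ω₁ times Y_{5,m} at Ω₂ —
  m=-5: (-0.18579 + 0.19274j) × (0.13259 + 0.03381j) = -0.03115 + 0.01927j  (running Σ = -0.03115 + 0.01927j)
  m=-4: (-0.34343 - 0.24188j) × (0.03921 + 0.34119j) = 0.06906 - 0.12666j  (running Σ = 0.03791 - 0.10739j)
  m=-3: (0.08594 - 0.17336j) × (-0.36574 + 0.18971j) = 0.00146 + 0.07971j  (running Σ = 0.03937 - 0.02768j)
  m=-2: (-0.23470 - 0.07436j) × (-0.07695 - 0.06861j) = 0.01296 + 0.02182j  (running Σ = 0.05233 - 0.00585j)
  m=-1: (0.04148 - 0.26830j) × (-0.11381 + 0.29865j) = 0.07541 + 0.04292j  (running Σ = 0.12774 + 0.03707j)
  m=0: (-0.18866 + 0.00000j) × (-0.19222 + 0.00000j) = 0.03626 + 0.00000j  (running Σ = 0.16400 + 0.03707j)
  m=1: (-0.04148 - 0.26830j) × (0.11381 + 0.29865j) = 0.07541 - 0.04292j  (running Σ = 0.23941 - 0.00585j)
  m=2: (-0.23470 + 0.07436j) × (-0.07695 + 0.06861j) = 0.01296 - 0.02182j  (running Σ = 0.25236 - 0.02768j)
  m=3: (-0.08594 - 0.17336j) × (0.36574 + 0.18971j) = 0.00146 - 0.07971j  (running Σ = 0.25382 - 0.10739j)
  m=4: (-0.34343 + 0.24188j) × (0.03921 - 0.34119j) = 0.06906 + 0.12666j  (running Σ = 0.32289 + 0.01927j)
  m=5: (0.18579 + 0.19274j) × (-0.13259 + 0.03381j) = -0.03115 - 0.01927j  (running Σ = 0.29174 + 0.00000j)
Total Σ_m = 0.29174 + 0.00000j. Multiply by 1.142397: 0.33328 + 0.00000j. P_5(cos γ) = 0.333280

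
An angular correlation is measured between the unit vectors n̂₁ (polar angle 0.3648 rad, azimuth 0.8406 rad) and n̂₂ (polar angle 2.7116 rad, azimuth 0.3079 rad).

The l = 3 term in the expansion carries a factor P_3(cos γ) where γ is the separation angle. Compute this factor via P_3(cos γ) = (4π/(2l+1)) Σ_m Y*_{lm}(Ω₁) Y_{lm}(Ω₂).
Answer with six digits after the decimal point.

0.144391

Addition theorem: P_3(cos γ) = (4π/7) Σ_m Y*_{lm}(Ω₁) Y_{lm}(Ω₂), m = −3…3:
  m=-3: (-0.01542 + 0.01100j) × (0.01822 - 0.02411j) = -0.00002 + 0.00057j  (running Σ = -0.00002 + 0.00057j)
  m=-2: (-0.01339 + 0.12078j) × (-0.13178 + 0.09324j) = -0.00950 - 0.01716j  (running Σ = -0.00951 - 0.01659j)
  m=-1: (0.25868 + 0.28894j) × (0.40199 - 0.12784j) = 0.14093 + 0.08308j  (running Σ = 0.13141 + 0.06649j)
  m=0: (0.47538 + 0.00000j) × (-0.38368 + 0.00000j) = -0.18239 + 0.00000j  (running Σ = -0.05098 + 0.06649j)
  m=1: (-0.25868 + 0.28894j) × (-0.40199 - 0.12784j) = 0.14093 - 0.08308j  (running Σ = 0.08995 - 0.01659j)
  m=2: (-0.01339 - 0.12078j) × (-0.13178 - 0.09324j) = -0.00950 + 0.01716j  (running Σ = 0.08045 + 0.00057j)
  m=3: (0.01542 + 0.01100j) × (-0.01822 - 0.02411j) = -0.00002 - 0.00057j  (running Σ = 0.08043 - 0.00000j)
Accumulated sum 0.08043 - 0.00000j; after 4π/(2l+1) scaling, 0.14439 - 0.00000j ⇒ P_3 = 0.144391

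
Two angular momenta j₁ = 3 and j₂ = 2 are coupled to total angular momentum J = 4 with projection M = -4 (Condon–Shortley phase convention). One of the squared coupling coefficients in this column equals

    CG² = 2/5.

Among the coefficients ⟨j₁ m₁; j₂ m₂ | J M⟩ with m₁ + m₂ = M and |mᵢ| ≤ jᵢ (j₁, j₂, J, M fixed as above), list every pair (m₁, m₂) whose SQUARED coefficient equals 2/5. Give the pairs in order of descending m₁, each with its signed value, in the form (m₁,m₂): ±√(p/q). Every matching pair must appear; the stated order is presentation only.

(-2,-2): +√(2/5)

Admissible pairs with m₁+m₂ = M = -4: (-3,-1), (-2,-2)
  (m₁,m₂)=(-2,-2): CG² = 2/5, CG = +√(2/5)   ← matches the target
  (m₁,m₂)=(-3,-1): CG² = 3/5, CG = −√(3/5)
Pairs with CG² = 2/5: (-2,-2): +√(2/5)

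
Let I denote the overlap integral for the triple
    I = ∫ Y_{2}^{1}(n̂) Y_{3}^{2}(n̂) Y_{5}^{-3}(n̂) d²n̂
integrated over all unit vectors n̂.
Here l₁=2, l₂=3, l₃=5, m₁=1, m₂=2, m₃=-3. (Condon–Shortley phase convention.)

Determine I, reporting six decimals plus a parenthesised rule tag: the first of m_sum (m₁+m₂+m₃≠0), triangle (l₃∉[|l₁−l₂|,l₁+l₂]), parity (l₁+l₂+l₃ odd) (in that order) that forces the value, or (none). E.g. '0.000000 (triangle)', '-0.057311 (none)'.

m-sum 0 ✓  L=10 even ✓  1≤5≤5 ✓
Π(2lᵢ+1) = 5×7×11 = 385
triangle coeff Δ(2,3,5) = 1/2310
Σ_t [0,0]: t=0:+1/144 = 1/144
(3j)²=10/231 [(2 3 5; 0 0 0)], sign=-1
Σ_t [0,0]: t=0:+1/720 = 1/720
(3j)²=8/165 [(2 3 5; 1 2 -3)], sign=+1
⇒ 4πI² = 80/99
I = (-1)√(80/99/(4π)) = -0.25358436
No selection rule forces the value: the integral is nonzero (none).

-0.253584 (none)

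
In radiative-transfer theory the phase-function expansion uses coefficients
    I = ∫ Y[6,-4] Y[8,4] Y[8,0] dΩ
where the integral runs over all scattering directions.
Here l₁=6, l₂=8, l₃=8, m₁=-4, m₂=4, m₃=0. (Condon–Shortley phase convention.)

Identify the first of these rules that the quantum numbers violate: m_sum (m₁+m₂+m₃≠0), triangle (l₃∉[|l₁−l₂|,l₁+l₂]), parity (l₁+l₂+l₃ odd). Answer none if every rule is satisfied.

none

azimuthal sum: -4 + 4 + 0 = 0  ✓
2 ≤ 8 ≤ 14 (triangle on l)  ✓
L = 6 + 8 + 8 = 22 (even)  ✓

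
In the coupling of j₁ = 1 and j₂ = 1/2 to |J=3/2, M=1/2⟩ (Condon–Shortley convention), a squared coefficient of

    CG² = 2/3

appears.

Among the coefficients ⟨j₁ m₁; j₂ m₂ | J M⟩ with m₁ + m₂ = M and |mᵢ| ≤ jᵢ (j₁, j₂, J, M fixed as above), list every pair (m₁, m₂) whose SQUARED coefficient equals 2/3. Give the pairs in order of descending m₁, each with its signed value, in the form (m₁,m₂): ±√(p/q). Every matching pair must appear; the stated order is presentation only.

(0,1/2): +√(2/3)

Admissible pairs with m₁+m₂ = M = 1/2: (0,1/2), (1,-1/2)
  (m₁,m₂)=(1,-1/2): CG² = 1/3, CG = +√(1/3)
  (m₁,m₂)=(0,1/2): CG² = 2/3, CG = +√(2/3)   ← matches the target
Pairs with CG² = 2/3: (0,1/2): +√(2/3)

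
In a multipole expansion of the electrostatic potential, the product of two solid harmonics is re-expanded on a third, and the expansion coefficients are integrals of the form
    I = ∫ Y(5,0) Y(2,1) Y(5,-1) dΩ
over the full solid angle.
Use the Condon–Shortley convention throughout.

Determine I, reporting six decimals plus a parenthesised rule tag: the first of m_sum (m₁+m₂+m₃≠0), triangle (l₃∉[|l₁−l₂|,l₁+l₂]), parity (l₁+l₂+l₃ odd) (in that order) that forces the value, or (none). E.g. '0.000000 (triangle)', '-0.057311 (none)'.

Rules hold: Σm=0, L=12 even, 3≤5≤7.
N = 11·5·11 = 605
Δ = 2!·8!·2!/13! = 1/38610
Racah Σ t=0..2: t=0:+1/2880 t=1:−1/576 t=2:+1/2880 = -1/960
⇒ 3j(5 2 5; 0 0 0)² = 10/429, sgn +1
Racah Σ t=1..2: t=1:−1/1152 t=2:+1/1440 = -1/5760
⇒ 3j(5 2 5; 0 1 -1)² = 1/858, sgn -1
4πI² = N·(3j₀)²·(3jₘ)² = 25/1521
I = -1·√(0.0164366/4π) = -0.03616600
No selection rule forces the value: the integral is nonzero (none).

-0.036166 (none)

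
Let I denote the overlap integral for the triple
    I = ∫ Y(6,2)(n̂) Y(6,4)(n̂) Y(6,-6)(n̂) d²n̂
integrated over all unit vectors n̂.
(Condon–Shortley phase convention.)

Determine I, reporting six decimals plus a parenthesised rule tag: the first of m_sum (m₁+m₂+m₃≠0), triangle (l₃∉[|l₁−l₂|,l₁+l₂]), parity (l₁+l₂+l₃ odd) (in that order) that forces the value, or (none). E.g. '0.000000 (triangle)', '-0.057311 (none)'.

-0.158872 (none)

m-sum 0 ✓  L=18 even ✓  0≤6≤12 ✓
Π(2lᵢ+1) = 13×13×13 = 2197
triangle coeff Δ(6,6,6) = 1/325909584
Σ_t [0,6]: t=0:+1/373248000 t=1:−1/1728000 t=2:+1/110592 t=3:−1/46656 t=4:+1/110592 t=5:−1/1728000 t=6:+1/373248000 = -7/1555200
(3j)²=400/46189 [(6 6 6; 0 0 0)], sign=-1
Σ_t [4,4]: t=4:+1/24883200 = 1/24883200
(3j)²=70/4199 [(6 6 6; 2 4 -6)], sign=+1
⇒ 4πI² = 364000/1147619
I = (-1)√(364000/1147619/(4π)) = -0.15887183
No selection rule forces the value: the integral is nonzero (none).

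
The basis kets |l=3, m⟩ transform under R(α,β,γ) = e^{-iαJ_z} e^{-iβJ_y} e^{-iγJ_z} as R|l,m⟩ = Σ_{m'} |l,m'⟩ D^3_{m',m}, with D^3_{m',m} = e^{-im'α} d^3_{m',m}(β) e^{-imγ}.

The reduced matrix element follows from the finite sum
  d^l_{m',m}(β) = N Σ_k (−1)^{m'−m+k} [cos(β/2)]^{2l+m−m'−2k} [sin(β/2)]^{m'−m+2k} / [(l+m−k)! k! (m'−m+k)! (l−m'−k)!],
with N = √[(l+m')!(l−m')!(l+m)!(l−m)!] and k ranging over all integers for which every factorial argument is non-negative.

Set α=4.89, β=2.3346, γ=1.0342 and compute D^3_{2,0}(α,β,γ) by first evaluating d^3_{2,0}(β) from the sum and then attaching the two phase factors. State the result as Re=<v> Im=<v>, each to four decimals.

Split into d^3_{2,0}(β=2.3346) × two z-phases.
With c≡cos(β/2)=0.392636 and s≡sin(β/2)=0.919694, N=[120·1·6·6]^{1/2}=65.726707
k: max(0,(0)−(2))=0 … min(3+(0),3−(2))=1
  k=0: (−1)^2·65.7267/(12)·0.3926^4·0.9197^2 = +0.110105
  k=1: (−1)^3·65.7267/(12)·0.3926^2·0.9197^4 = -0.604108
d^3_{2,0}(2.3346) = +0.110105 -0.604108 = -0.494003
Phases: e^{-i·(2)·4.8900}=-0.937569+0.347799i, e^{-i·(0)·1.0342}=+1.000000+0.000000i ⇒ D=+0.463162-0.171813i

Re=0.4632 Im=-0.1718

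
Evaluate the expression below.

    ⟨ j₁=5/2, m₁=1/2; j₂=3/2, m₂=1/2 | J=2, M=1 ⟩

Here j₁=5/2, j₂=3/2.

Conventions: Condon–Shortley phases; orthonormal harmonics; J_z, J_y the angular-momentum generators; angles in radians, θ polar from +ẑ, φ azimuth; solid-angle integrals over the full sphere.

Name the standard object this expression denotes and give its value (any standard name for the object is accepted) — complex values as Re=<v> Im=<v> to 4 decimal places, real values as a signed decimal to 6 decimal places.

This is a Clebsch–Gordan (vector-coupling) coefficient.
j₁+j₂−J=2  J+j₁−j₂=3  J−j₁+j₂=1  j₁+j₂+J+1=7
(j₁±m₁, j₂±m₂, J±M) = (3,2,2,1,3,1)
P² = 12/7
sum k=1..2:
  [1] −1/2 = -1/2
  [2] +1/12 = 1/12
S = -5/12
C² = P²·S² = 25/84 ; C = -0.545545

Clebsch–Gordan coefficient, −√(25/84) ≈ -0.545545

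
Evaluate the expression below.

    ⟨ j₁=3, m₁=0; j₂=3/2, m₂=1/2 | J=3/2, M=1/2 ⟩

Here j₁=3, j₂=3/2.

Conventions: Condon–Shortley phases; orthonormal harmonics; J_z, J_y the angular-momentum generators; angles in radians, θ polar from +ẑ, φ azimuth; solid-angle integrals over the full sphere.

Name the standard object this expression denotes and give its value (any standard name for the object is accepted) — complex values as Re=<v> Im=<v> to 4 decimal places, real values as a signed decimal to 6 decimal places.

This is a Clebsch–Gordan (vector-coupling) coefficient.
√[4·3!3!0!/7! · 3!3!2!1!2!1!] = √(144/35)
  +(−1)^2/∏(2,1,1,0,2,0)! = 1/4  (running 1/4)
⟨..|..⟩ = √(144/35)·(1/4) = +0.507093

Clebsch–Gordan coefficient, +√(9/35) ≈ +0.507093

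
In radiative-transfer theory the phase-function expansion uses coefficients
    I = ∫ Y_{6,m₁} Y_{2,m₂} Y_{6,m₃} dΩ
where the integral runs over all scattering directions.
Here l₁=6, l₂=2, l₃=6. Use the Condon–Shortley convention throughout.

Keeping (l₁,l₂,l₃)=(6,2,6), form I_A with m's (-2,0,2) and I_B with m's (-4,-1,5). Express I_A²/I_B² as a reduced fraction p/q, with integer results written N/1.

l's match ⇒ only the (l;m) 3-j factors differ between A and B.
A: triangle coeff Δ(6,2,6) = 1/90090; Σ_t [0,2]: t=0:+1/322560 t=1:−1/30240 t=2:+1/69120 = -1/64512; (3j)²=10/1001 [(6 2 6; -2 0 2)], sign=-1
B: triangle coeff Δ(6,2,6) = 1/90090; Σ_t [0,1]: t=0:+1/7257600 t=1:−1/725760 = -1/806400; (3j)²=27/910 [(6 2 6; -4 -1 5)], sign=+1
I_A²/I_B² = (10/1001)/(27/910) = 100/297

100/297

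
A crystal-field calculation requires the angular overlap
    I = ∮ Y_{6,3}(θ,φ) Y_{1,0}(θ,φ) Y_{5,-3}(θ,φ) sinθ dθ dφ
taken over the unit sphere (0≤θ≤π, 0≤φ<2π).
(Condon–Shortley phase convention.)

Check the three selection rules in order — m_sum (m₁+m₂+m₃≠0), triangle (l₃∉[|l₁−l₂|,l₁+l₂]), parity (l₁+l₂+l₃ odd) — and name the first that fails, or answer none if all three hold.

none

Σmᵢ = 0  ✓
l₃∈[|l₁−l₂|,l₁+l₂]=[5,7], have l₃=5  ✓
Σlᵢ = 12 ⇒ even  ✓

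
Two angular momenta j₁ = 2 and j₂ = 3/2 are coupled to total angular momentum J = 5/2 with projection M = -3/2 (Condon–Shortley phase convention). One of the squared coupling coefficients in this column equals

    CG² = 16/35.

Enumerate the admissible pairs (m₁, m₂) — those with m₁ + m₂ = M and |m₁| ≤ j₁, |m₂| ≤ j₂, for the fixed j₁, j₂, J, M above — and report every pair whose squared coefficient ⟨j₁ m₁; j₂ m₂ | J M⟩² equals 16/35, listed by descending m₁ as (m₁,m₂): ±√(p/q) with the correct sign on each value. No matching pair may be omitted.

Admissible pairs with m₁+m₂ = M = -3/2: (-2,1/2), (-1,-1/2), (0,-3/2)
  (m₁,m₂)=(0,-3/2): CG² = 18/35, CG = +√(18/35)
  (m₁,m₂)=(-1,-1/2): CG² = 1/35, CG = −√(1/35)
  (m₁,m₂)=(-2,1/2): CG² = 16/35, CG = −√(16/35)   ← matches the target
Pairs with CG² = 16/35: (-2,1/2): −√(16/35)

(-2,1/2): −√(16/35)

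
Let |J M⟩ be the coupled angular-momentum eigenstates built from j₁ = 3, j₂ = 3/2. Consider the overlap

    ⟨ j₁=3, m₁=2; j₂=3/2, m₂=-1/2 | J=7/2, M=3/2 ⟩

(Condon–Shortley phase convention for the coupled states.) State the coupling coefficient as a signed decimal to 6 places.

+√(3/7) ≈ +0.654654

√[8·1!5!2!/9! · 5!1!1!2!5!2!] = √(6400/21)
  +(−1)^0/∏(0,1,1,1,4,1)! = 1/24  (running 1/24)
  +(−1)^1/∏(1,0,0,0,5,2)! = -1/240  (running 3/80)
⟨..|..⟩ = √(6400/21)·(3/80) = +0.654654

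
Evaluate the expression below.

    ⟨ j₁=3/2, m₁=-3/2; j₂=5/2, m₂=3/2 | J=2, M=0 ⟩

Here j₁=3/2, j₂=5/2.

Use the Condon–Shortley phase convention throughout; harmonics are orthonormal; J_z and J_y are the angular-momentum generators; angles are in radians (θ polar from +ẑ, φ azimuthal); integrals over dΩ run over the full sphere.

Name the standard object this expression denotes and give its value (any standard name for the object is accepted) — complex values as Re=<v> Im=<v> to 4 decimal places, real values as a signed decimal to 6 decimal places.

Clebsch–Gordan coefficient, +√(3/7) ≈ +0.654654

This is a Clebsch–Gordan (vector-coupling) coefficient.
√[5·2!1!3!/7! · 0!3!4!1!2!2!] = √(48/7)
  +(−1)^2/∏(2,0,1,2,0,1)! = 1/4  (running 1/4)
⟨..|..⟩ = √(48/7)·(1/4) = +0.654654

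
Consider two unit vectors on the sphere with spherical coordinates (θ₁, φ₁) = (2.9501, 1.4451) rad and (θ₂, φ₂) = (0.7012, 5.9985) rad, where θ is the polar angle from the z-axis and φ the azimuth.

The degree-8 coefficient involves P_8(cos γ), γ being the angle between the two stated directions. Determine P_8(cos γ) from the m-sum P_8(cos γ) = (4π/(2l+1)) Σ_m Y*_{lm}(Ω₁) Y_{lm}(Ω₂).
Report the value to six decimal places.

Summing Y*_{l m}(θ₁,φ₁)·Y_{l m}(θ₂,φ₂) over m ∈ [−8, 8]; prefactor 4π/(2·8+1) = 0.739198:
  m=-8: (+0.000000-0.000001i) × (-0.010042+0.011762i) = +0.000000+0.000000i  (running Σ = +0.000000+0.000000i)
  m=-7: (+0.000014+0.000012i) × (-0.030010+0.066840i) = -0.000001+0.000001i  (running Σ = -0.000001+0.000001i)
  m=-6: (-0.000175+0.000165i) × (-0.028815+0.208525i) = -0.000029-0.000041i  (running Σ = -0.000031-0.000041i)
  m=-5: (-0.001343-0.001848i) × (+0.058693+0.395386i) = +0.000652-0.000639i  (running Σ = +0.000621-0.000680i)
  m=-4: (+0.014126-0.007768i) × (+0.195682+0.424370i) = +0.006061+0.004475i  (running Σ = +0.006682+0.003794i)
  m=-3: (+0.030840+0.077871i) × (+0.131056+0.150412i) = -0.007671+0.014844i  (running Σ = -0.000989+0.018639i)
  m=-2: (-0.294153+0.075546i) × (-0.228301-0.146131i) = +0.078195+0.025738i  (running Σ = +0.077206+0.044376i)
  m=-1: (-0.083696-0.662347i) × (-0.333224-0.097513i) = -0.036698+0.228871i  (running Σ = +0.040508+0.273247i)
  m=0: (+0.512225-0.000000i) × (+0.170350+0.000000i) = +0.087258+0.000000i  (running Σ = +0.127766+0.273247i)
  m=1: (+0.083696-0.662347i) × (+0.333224-0.097513i) = -0.036698-0.228871i  (running Σ = +0.091068+0.044376i)
  m=2: (-0.294153-0.075546i) × (-0.228301+0.146131i) = +0.078195-0.025738i  (running Σ = +0.169263+0.018639i)
  m=3: (-0.030840+0.077871i) × (-0.131056+0.150412i) = -0.007671-0.014844i  (running Σ = +0.161592+0.003794i)
  m=4: (+0.014126+0.007768i) × (+0.195682-0.424370i) = +0.006061-0.004475i  (running Σ = +0.167653-0.000680i)
  m=5: (+0.001343-0.001848i) × (-0.058693+0.395386i) = +0.000652+0.000639i  (running Σ = +0.168305-0.000041i)
  m=6: (-0.000175-0.000165i) × (-0.028815-0.208525i) = -0.000029+0.000041i  (running Σ = +0.168276+0.000001i)
  m=7: (-0.000014+0.000012i) × (+0.030010+0.066840i) = -0.000001-0.000001i  (running Σ = +0.168274+0.000000i)
  m=8: (+0.000000+0.000001i) × (-0.010042-0.011762i) = +0.000000-0.000000i  (running Σ = +0.168274-0.000000i)
Σ over m = +0.168274-0.000000i; ×(4π/17) → +0.124388-0.000000i. Real part: 0.124388

0.124388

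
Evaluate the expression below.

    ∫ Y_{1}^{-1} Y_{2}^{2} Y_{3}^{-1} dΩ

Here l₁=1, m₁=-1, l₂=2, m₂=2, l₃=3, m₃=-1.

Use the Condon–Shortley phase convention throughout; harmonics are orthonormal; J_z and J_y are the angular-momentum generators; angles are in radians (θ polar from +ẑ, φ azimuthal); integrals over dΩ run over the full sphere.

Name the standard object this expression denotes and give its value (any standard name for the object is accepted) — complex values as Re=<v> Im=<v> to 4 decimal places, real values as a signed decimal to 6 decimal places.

Gaunt coefficient, -0.082589

This is a Gaunt coefficient — the integral of a triple product of spherical harmonics over the sphere.
Rules hold: Σm=0, L=6 even, 1≤3≤3.
N = 3·5·7 = 105
Δ = 0!·2!·4!/7! = 1/105
Racah Σ t=0..0: t=0:+1/4 = 1/4
⇒ 3j(1 2 3; 0 0 0)² = 3/35, sgn -1
Racah Σ t=0..0: t=0:+1/48 = 1/48
⇒ 3j(1 2 3; -1 2 -1)² = 1/105, sgn +1
4πI² = N·(3j₀)²·(3jₘ)² = 3/35
I = -1·√(0.0857143/4π) = -0.08258890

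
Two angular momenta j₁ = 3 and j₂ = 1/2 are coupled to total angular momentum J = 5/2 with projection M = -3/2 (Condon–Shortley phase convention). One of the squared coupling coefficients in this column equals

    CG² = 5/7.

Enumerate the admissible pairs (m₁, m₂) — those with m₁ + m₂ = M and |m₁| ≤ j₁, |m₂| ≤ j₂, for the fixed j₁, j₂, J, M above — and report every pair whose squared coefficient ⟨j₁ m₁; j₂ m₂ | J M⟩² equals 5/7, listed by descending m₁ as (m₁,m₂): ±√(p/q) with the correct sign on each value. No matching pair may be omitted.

(-2,1/2): −√(5/7)

Admissible pairs with m₁+m₂ = M = -3/2: (-2,1/2), (-1,-1/2)
  (m₁,m₂)=(-1,-1/2): CG² = 2/7, CG = +√(2/7)
  (m₁,m₂)=(-2,1/2): CG² = 5/7, CG = −√(5/7)   ← matches the target
Pairs with CG² = 5/7: (-2,1/2): −√(5/7)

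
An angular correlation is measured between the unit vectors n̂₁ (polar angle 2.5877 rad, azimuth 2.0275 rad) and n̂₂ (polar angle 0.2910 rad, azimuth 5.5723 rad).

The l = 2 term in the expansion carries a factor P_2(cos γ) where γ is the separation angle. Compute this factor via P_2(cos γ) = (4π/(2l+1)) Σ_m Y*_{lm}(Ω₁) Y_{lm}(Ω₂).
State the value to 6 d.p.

0.863858

Expand P_2 via completeness: Σ_{m} conj(Y_{2,m}) at Ω₁ times Y_{2,m} at Ω₂ —
  m=-2: Y*=-0.06531 - 0.08460j  Y=0.00472 + 0.03144j  product 0.00235 - 0.00245j
  m=-1: Y*=0.15241 - 0.31018j  Y=0.16090 + 0.13855j  product 0.06750 - 0.02879j
  m=+0: Y*=0.36900 + 0.00000j  Y=0.55290 + 0.00000j  product 0.20402 + 0.00000j
  m=+1: Y*=-0.15241 - 0.31018j  Y=-0.16090 + 0.13855j  product 0.06750 + 0.02879j
  m=+2: Y*=-0.06531 + 0.08460j  Y=0.00472 - 0.03144j  product 0.00235 + 0.00245j
Σ over m = 0.34372 + 0.00000j; ×(4π/5) → 0.86386 + 0.00000j. Real part: 0.863858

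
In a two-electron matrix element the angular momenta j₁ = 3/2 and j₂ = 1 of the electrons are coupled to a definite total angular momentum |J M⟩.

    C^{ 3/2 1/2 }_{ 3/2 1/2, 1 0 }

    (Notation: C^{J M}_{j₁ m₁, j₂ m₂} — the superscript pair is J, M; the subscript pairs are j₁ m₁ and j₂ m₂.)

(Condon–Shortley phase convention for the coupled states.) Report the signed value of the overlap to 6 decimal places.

j₁+j₂−J=1  J+j₁−j₂=2  J−j₁+j₂=1  j₁+j₂+J+1=5
(j₁±m₁, j₂±m₂, J±M) = (2,1,1,1,2,1)
P² = 4/15
sum k=0..1:
  [0] +1/1 = 1
  [1] −1/2 = -1/2
S = 1/2
C² = P²·S² = 1/15 ; C = +0.258199

+√(1/15) = +0.258199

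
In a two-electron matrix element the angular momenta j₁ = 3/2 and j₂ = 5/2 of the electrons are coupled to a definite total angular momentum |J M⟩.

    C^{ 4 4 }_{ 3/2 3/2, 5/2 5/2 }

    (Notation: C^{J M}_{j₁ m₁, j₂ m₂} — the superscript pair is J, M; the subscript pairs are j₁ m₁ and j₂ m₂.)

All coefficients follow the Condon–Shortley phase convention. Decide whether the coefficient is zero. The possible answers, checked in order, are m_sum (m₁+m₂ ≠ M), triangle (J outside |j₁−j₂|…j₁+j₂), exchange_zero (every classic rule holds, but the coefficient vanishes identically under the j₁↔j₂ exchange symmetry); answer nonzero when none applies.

nonzero

m-sum: m₁+m₂ = 3/2+5/2 = 4, M = 4  ✓
triangle: |j₁−j₂| = 1 ≤ J = 4 ≤ j₁+j₂ = 4  ✓
exchange: j₁≠j₂ or m₁≠m₂ — the exchange symmetry imposes no constraint here
value check: CG = +1 = +1.000000 ≠ 0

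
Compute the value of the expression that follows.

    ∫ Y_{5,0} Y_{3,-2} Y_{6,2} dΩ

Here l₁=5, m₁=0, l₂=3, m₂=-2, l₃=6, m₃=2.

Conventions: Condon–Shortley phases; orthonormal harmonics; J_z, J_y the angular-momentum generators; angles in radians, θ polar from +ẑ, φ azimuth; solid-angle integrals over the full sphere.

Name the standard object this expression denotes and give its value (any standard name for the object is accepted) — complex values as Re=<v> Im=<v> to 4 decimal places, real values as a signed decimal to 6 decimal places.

Gaunt coefficient, -0.077843

This is a Gaunt coefficient — the integral of a triple product of spherical harmonics over the sphere.
Rules hold: Σm=0, L=14 even, 2≤6≤8.
N = 11·7·13 = 1001
Δ = 2!·8!·4!/15! = 1/675675
Racah Σ t=0..2: t=0:+1/8640 t=1:−1/2304 t=2:+1/8640 = -7/34560
⇒ 3j(5 3 6; 0 0 0)² = 7/429, sgn -1
Racah Σ t=0..1: t=0:+1/8640 t=1:−1/13824 = 1/23040
⇒ 3j(5 3 6; 0 -2 2)² = 2/429, sgn +1
4πI² = N·(3j₀)²·(3jₘ)² = 98/1287
I = -1·√(0.0761461/4π) = -0.07784287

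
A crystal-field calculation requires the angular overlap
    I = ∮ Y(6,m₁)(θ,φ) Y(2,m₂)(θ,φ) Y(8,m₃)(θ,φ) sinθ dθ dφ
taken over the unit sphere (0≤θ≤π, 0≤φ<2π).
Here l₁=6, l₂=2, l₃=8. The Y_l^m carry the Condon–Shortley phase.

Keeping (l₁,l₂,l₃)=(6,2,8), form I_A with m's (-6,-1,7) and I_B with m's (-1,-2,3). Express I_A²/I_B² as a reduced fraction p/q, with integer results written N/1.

91/66

l's match ⇒ only the (l;m) 3-j factors differ between A and B.
A: triangle coeff Δ(6,2,8) = 1/30940; Σ_t [0,0]: t=0:+1/2874009600 = 1/2874009600; (3j)²=1/68 [(6 2 8; -6 -1 7)], sign=-1
B: triangle coeff Δ(6,2,8) = 1/30940; Σ_t [0,0]: t=0:+1/14515200 = 1/14515200; (3j)²=33/3094 [(6 2 8; -1 -2 3)], sign=-1
I_A²/I_B² = (1/68)/(33/3094) = 91/66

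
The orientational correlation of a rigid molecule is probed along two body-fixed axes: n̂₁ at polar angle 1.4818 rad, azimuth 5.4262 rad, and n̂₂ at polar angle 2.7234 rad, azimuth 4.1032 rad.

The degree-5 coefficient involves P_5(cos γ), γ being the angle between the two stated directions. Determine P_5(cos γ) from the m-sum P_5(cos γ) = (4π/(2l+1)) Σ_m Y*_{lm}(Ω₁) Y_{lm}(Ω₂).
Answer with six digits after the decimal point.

0.033684

Term-by-term m-sum for l=5 (normalisation 4π/11 = 1.142397):
  m=-5: (-0.18863 + 0.41408j) × (-0.00049 - 0.00510j) = 0.00221 + 0.00076j  (running Σ = 0.00221 + 0.00076j)
  m=-4: (-0.12317 + 0.03627j) × (0.02779 - 0.02364j) = -0.00257 + 0.00392j  (running Σ = -0.00036 + 0.00468j)
  m=-3: (0.26724 + 0.17153j) × (0.14602 + 0.03834j) = 0.03245 + 0.03529j  (running Σ = 0.03209 + 0.03997j)
  m=-2: (0.02082 + 0.14441j) × (0.13271 + 0.36084j) = -0.04934 + 0.02668j  (running Σ = -0.01726 + 0.06665j)
  m=-1: (0.18604 - 0.21478j) × (-0.29423 + 0.42171j) = 0.03584 + 0.14165j  (running Σ = 0.01858 + 0.20830j)
  m=0: (0.15021 + 0.00000j) × (-0.05107 + 0.00000j) = -0.00767 + 0.00000j  (running Σ = 0.01091 + 0.20830j)
  m=1: (-0.18604 - 0.21478j) × (0.29423 + 0.42171j) = 0.03584 - 0.14165j  (running Σ = 0.04674 + 0.06665j)
  m=2: (0.02082 - 0.14441j) × (0.13271 - 0.36084j) = -0.04934 - 0.02668j  (running Σ = -0.00260 + 0.03997j)
  m=3: (-0.26724 + 0.17153j) × (-0.14602 + 0.03834j) = 0.03245 - 0.03529j  (running Σ = 0.02985 + 0.00468j)
  m=4: (-0.12317 - 0.03627j) × (0.02779 + 0.02364j) = -0.00257 - 0.00392j  (running Σ = 0.02728 + 0.00076j)
  m=5: (0.18863 + 0.41408j) × (0.00049 - 0.00510j) = 0.00221 - 0.00076j  (running Σ = 0.02949 - 0.00000j)
Total Σ_m = 0.02949 - 0.00000j. Multiply by 1.142397: 0.03368 - 0.00000j. P_5(cos γ) = 0.033684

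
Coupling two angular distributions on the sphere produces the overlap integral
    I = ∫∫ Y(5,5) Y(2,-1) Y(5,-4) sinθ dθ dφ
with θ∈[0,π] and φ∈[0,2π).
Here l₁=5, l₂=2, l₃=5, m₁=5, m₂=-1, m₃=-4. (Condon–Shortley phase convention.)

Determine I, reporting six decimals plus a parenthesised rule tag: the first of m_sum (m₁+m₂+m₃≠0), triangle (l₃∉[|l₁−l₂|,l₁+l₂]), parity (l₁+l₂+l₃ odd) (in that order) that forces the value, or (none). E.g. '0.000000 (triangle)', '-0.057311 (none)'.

-0.187924 (none)

Rules hold: Σm=0, L=12 even, 3≤5≤7.
N = 11·5·11 = 605
Δ = 2!·8!·2!/13! = 1/38610
Racah Σ t=0..2: t=0:+1/2880 t=1:−1/576 t=2:+1/2880 = -1/960
⇒ 3j(5 2 5; 0 0 0)² = 10/429, sgn +1
Racah Σ t=0..0: t=0:+1/80640 = 1/80640
⇒ 3j(5 2 5; 5 -1 -4)² = 9/286, sgn -1
4πI² = N·(3j₀)²·(3jₘ)² = 75/169
I = -1·√(0.443787/4π) = -0.18792404
No selection rule forces the value: the integral is nonzero (none).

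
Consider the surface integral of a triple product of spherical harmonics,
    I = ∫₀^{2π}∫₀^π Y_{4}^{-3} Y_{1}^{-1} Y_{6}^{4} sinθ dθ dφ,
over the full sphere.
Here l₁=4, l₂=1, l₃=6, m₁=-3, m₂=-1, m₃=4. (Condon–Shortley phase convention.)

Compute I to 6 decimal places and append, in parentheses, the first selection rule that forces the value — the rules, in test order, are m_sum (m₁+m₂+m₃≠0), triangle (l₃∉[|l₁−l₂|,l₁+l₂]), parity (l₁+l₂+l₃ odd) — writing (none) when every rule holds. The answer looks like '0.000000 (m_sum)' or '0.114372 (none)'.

0.000000 (triangle)

l₃=6 ∉ [3,5] — triangle fails ⇒ I = 0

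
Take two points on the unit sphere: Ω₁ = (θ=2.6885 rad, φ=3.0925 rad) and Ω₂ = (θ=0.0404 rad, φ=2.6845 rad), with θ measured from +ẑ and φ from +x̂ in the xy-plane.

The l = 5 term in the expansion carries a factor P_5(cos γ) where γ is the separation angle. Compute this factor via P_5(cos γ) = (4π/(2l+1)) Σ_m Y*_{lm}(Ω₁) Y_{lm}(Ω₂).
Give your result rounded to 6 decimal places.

Term-by-term m-sum for l=5 (normalisation 4π/11 = 1.142397):
  m=-5: Y*=(-0.007237, 0.001813)  Y=(0.000000, -0.000000)  product (-0.000000, 0.000000)
  m=-4: Y*=(-0.047525, 0.009454)  Y=(-0.000001, 0.000004)  product (0.000000, -0.000000)
  m=-3: Y*=(-0.180132, 0.026723)  Y=(-0.000036, -0.000178)  product (0.000011, 0.000031)
  m=-2: Y*=(-0.414118, 0.040791)  Y=(0.003364, 0.004365)  product (-0.001571, -0.001671)
  m=-1: Y*=(-0.476907, 0.023431)  Y=(-0.092333, -0.045413)  product (0.045098, 0.019494)
  m=+0: Y*=(0.043909, -0.000000)  Y=(0.924184, 0.000000)  product (0.040580, 0.000000)
  m=+1: Y*=(0.476907, 0.023431)  Y=(0.092333, -0.045413)  product (0.045098, -0.019494)
  m=+2: Y*=(-0.414118, -0.040791)  Y=(0.003364, -0.004365)  product (-0.001571, 0.001671)
  m=+3: Y*=(0.180132, 0.026723)  Y=(0.000036, -0.000178)  product (0.000011, -0.000031)
  m=+4: Y*=(-0.047525, -0.009454)  Y=(-0.000001, -0.000004)  product (0.000000, 0.000000)
  m=+5: Y*=(0.007237, 0.001813)  Y=(-0.000000, -0.000000)  product (-0.000000, -0.000000)
Accumulated sum (0.127657, 0.000000); after 4π/(2l+1) scaling, (0.145835, 0.000000) ⇒ P_5 = 0.145835

0.145835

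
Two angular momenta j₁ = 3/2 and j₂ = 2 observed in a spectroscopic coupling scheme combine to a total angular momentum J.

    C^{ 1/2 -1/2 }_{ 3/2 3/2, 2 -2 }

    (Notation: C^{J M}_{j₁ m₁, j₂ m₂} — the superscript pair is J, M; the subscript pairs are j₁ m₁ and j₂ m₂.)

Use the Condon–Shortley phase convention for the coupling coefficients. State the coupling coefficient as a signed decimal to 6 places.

j₁+j₂−J=3  J+j₁−j₂=0  J−j₁+j₂=1  j₁+j₂+J+1=5
(j₁±m₁, j₂±m₂, J±M) = (3,0,0,4,0,1)
P² = 72/5
sum k=0..0:
  [0] +1/6 = 1/6
S = 1/6
C² = P²·S² = 2/5 ; C = +0.632456

+0.632456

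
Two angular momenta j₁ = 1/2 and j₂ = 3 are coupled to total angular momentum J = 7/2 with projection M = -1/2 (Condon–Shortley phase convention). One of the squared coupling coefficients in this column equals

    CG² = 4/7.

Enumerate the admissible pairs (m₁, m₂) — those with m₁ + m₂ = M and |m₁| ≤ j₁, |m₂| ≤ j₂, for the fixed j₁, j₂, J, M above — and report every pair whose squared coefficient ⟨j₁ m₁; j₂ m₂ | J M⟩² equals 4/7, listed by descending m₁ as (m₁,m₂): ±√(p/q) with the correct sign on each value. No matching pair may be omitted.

Admissible pairs with m₁+m₂ = M = -1/2: (-1/2,0), (1/2,-1)
  (m₁,m₂)=(1/2,-1): CG² = 3/7, CG = +√(3/7)
  (m₁,m₂)=(-1/2,0): CG² = 4/7, CG = +√(4/7)   ← matches the target
Pairs with CG² = 4/7: (-1/2,0): +√(4/7)

(-1/2,0): +√(4/7)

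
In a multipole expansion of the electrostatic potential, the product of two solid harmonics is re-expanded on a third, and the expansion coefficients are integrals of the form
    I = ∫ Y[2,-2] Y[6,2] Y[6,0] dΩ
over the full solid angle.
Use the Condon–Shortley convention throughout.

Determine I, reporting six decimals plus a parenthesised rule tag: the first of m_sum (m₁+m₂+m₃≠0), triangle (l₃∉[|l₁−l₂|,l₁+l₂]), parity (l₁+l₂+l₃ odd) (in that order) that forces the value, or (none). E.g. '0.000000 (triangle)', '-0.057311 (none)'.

m-sum 0 ✓  L=14 even ✓  4≤6≤8 ✓
Π(2lᵢ+1) = 5×13×13 = 845
triangle coeff Δ(2,6,6) = 1/90090
Σ_t [0,2]: t=0:+1/69120 t=1:−1/14400 t=2:+1/69120 = -7/172800
(3j)²=14/715 [(2 6 6; 0 0 0)], sign=-1
Σ_t [2,2]: t=2:+1/69120 = 1/69120
(3j)²=4/143 [(2 6 6; -2 2 0)], sign=+1
⇒ 4πI² = 56/121
I = (-1)√(56/121/(4π)) = -0.19190947
No selection rule forces the value: the integral is nonzero (none).

-0.191909 (none)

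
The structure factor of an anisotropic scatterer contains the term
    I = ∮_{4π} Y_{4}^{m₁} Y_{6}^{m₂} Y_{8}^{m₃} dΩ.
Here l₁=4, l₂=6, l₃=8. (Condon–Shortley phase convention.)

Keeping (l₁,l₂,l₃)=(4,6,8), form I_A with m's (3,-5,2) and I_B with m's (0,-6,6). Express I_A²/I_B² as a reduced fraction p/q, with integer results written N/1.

Shared (l₁,l₂,l₃)=(4,6,8): N and (l;000)² cancel in I_A²/I_B².
A: Δ = 2!·6!·10!/19! = 1/23279256; Racah Σ t=0..1: t=0:+1/87091200 t=1:−1/2612736000 = 29/2612736000; ⇒ 3j(4 6 8; 3 -5 2)² = 841/302328, sgn +1
B: Δ = 2!·6!·10!/19! = 1/23279256; Racah Σ t=0..0: t=0:+1/348364800 = 1/348364800; ⇒ 3j(4 6 8; 0 -6 6)² = 11/646, sgn +1
I_A²/I_B² = (841/302328)/(11/646) = 841/5148

841/5148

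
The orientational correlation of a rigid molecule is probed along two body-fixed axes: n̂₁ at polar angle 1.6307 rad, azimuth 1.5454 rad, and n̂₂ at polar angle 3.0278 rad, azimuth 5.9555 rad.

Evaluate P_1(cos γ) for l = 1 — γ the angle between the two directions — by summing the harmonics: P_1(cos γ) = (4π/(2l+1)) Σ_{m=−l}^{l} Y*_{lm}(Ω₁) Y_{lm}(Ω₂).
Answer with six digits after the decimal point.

0.025738

Term-by-term m-sum for l=1 (normalisation 4π/3 = 4.188790):
  m=-1: Y*=0.00876 + 0.34476j  Y=0.03714 + 0.01263j  product -0.00403 + 0.01292j
  m=+0: Y*=-0.02925 + 0.00000j  Y=-0.48544 + 0.00000j  product 0.01420 + 0.00000j
  m=+1: Y*=-0.00876 + 0.34476j  Y=-0.03714 + 0.01263j  product -0.00403 - 0.01292j
Σ over m = 0.00614 + 0.00000j; ×(4π/3) → 0.02574 + 0.00000j. Real part: 0.025738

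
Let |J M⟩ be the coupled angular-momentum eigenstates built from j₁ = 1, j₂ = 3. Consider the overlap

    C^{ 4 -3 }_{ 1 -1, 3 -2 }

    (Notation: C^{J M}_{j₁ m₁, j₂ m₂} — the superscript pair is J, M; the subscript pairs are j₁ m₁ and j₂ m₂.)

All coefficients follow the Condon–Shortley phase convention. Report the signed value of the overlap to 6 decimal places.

+√(3/4) ≈ +0.866025

triangle: 0!·2!·6!/9! = 1440/362880
(j±m)!: 0!·2!·1!·5!·1!·7! = 1209600
prefactor² = (2J+1)·Δ·N² = 43200
  k=0: +1/(0!·0!·2!·1!·0!·5!) = 1/240
Σ = 1/240  ⇒  CG² = 43200·(1/240)² = 3/4
CG = +√(3/4) = +0.866025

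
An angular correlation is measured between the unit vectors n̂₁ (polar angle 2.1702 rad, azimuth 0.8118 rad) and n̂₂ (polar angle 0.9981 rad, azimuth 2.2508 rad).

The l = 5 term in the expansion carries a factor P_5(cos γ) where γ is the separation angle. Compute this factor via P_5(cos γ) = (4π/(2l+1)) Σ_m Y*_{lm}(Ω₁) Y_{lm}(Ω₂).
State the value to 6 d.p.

-0.319423

Summing Y*_{l m}(θ₁,φ₁)·Y_{l m}(θ₂,φ₂) over m ∈ [−5, 5]; prefactor 4π/(2·5+1) = 1.142397:
  m=-5: (-0.108268-0.141422i) × (+0.049736+0.188155i) = +0.021224-0.027405i  (running Σ = +0.021224-0.027405i)
  m=-4: (+0.382684+0.040565i) × (-0.362076-0.162379i) = -0.131974-0.076828i  (running Σ = -0.110750-0.104233i)
  m=-3: (-0.276221+0.235597i) × (+0.300933-0.152566i) = -0.047180+0.113041i  (running Σ = -0.157929+0.008808i)
  m=-2: (-0.001555+0.029423i) × (+0.016156-0.075508i) = +0.002197+0.000593i  (running Σ = -0.155733+0.009401i)
  m=-1: (-0.241787-0.254904i) × (+0.220082+0.272154i) = +0.016160-0.121903i  (running Σ = -0.139573-0.112502i)
  m=0: (+0.059190-0.000000i) × (-0.007807+0.000000i) = -0.000462+0.000000i  (running Σ = -0.140035-0.112502i)
  m=1: (+0.241787-0.254904i) × (-0.220082+0.272154i) = +0.016160+0.121903i  (running Σ = -0.123875+0.009401i)
  m=2: (-0.001555-0.029423i) × (+0.016156+0.075508i) = +0.002197-0.000593i  (running Σ = -0.121678+0.008808i)
  m=3: (+0.276221+0.235597i) × (-0.300933-0.152566i) = -0.047180-0.113041i  (running Σ = -0.168858-0.104233i)
  m=4: (+0.382684-0.040565i) × (-0.362076+0.162379i) = -0.131974+0.076828i  (running Σ = -0.300832-0.027405i)
  m=5: (+0.108268-0.141422i) × (-0.049736+0.188155i) = +0.021224+0.027405i  (running Σ = -0.279608-0.000000i)
Σ over m = -0.279608-0.000000i; ×(4π/11) → -0.319423-0.000000i. Real part: -0.319423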